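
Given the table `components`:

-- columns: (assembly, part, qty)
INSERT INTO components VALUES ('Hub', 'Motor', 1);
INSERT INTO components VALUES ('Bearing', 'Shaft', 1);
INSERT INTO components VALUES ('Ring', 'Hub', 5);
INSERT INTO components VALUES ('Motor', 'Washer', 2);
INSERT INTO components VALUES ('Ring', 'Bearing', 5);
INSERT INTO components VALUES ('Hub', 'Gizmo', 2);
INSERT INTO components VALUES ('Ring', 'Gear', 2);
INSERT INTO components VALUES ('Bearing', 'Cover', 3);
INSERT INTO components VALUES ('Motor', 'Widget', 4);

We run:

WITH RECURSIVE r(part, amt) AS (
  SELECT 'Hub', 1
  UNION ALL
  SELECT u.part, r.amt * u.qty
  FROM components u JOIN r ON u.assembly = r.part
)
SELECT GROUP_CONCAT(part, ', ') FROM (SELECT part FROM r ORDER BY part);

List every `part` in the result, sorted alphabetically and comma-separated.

Base: (Hub, amt=1).
Iteration 1: components of {Hub} -> Gizmo = 1*2 = 2, Motor = 1*1 = 1.
Iteration 2: components of {Gizmo,Motor} -> Washer = 1*2 = 2, Widget = 1*4 = 4.
Iteration 3: no further components; recursion stops.

Gizmo, Hub, Motor, Washer, Widget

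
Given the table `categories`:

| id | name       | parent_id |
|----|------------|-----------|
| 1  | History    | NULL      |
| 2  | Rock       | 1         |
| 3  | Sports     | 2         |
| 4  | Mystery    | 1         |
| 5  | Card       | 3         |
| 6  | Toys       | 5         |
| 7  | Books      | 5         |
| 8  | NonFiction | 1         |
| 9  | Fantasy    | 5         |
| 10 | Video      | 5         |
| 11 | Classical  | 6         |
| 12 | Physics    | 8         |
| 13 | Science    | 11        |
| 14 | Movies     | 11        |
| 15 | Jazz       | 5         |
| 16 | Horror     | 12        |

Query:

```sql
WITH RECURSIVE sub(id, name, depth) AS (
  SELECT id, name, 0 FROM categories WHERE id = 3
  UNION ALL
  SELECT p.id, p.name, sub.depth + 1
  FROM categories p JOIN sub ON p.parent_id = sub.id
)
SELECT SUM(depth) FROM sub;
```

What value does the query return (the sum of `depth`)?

Base: id=3 (Sports) at depth 0.
Iteration 1: rows with parent_id in {3} -> Card (id 5, depth 1).
Iteration 2: rows with parent_id in {5} -> Toys (id 6, depth 2), Books (id 7, depth 2), Fantasy (id 9, depth 2), Video (id 10, depth 2), Jazz (id 15, depth 2).
Iteration 3: rows with parent_id in {6,7,9,10,15} -> Classical (id 11, depth 3).
Iteration 4: rows with parent_id in {11} -> Science (id 13, depth 4), Movies (id 14, depth 4).
Iteration 5: no rows with parent_id in {13,14}; recursion stops.
SUM(depth) = 0 + 1 + 2 + 2 + 2 + 2 + 2 + 3 + 4 + 4 = 22.

22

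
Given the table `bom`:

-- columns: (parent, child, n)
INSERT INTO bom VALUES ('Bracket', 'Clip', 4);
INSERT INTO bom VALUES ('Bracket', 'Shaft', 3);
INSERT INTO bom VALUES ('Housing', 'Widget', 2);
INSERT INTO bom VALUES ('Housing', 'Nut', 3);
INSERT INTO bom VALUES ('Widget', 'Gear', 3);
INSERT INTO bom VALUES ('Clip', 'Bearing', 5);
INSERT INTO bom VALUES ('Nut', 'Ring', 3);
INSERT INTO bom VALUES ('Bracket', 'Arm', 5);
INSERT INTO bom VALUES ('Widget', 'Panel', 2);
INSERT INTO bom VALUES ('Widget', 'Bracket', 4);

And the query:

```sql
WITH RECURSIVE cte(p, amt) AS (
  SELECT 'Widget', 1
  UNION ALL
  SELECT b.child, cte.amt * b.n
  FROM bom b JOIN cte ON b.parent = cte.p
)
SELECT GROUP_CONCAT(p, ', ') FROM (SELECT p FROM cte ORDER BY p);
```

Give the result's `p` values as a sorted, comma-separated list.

Arm, Bearing, Bracket, Clip, Gear, Panel, Shaft, Widget

Base: (Widget, amt=1).
Iteration 1: components of {Widget} -> Bracket = 1*4 = 4, Gear = 1*3 = 3, Panel = 1*2 = 2.
Iteration 2: components of {Bracket,Gear,Panel} -> Arm = 4*5 = 20, Clip = 4*4 = 16, Shaft = 4*3 = 12.
Iteration 3: components of {Arm,Clip,Shaft} -> Bearing = 16*5 = 80.
Iteration 4: no further components; recursion stops.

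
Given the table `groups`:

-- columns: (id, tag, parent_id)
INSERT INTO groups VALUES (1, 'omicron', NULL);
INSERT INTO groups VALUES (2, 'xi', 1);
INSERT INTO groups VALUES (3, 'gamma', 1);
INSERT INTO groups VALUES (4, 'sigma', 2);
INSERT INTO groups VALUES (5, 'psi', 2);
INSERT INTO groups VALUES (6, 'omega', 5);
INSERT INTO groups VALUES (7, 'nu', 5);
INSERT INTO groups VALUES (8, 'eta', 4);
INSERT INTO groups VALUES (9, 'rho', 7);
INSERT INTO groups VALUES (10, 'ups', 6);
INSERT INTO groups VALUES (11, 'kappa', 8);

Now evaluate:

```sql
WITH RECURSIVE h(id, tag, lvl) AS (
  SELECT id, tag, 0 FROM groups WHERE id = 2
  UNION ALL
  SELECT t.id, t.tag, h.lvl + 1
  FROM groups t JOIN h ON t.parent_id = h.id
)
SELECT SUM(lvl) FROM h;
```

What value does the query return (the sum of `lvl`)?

17

Base: id=2 (xi) at lvl 0.
Iteration 1: rows with parent_id in {2} -> sigma (id 4, lvl 1), psi (id 5, lvl 1).
Iteration 2: rows with parent_id in {4,5} -> omega (id 6, lvl 2), nu (id 7, lvl 2), eta (id 8, lvl 2).
Iteration 3: rows with parent_id in {6,7,8} -> rho (id 9, lvl 3), ups (id 10, lvl 3), kappa (id 11, lvl 3).
Iteration 4: no rows with parent_id in {9,10,11}; recursion stops.
SUM(lvl) = 0 + 1 + 1 + 2 + 2 + 2 + 3 + 3 + 3 = 17.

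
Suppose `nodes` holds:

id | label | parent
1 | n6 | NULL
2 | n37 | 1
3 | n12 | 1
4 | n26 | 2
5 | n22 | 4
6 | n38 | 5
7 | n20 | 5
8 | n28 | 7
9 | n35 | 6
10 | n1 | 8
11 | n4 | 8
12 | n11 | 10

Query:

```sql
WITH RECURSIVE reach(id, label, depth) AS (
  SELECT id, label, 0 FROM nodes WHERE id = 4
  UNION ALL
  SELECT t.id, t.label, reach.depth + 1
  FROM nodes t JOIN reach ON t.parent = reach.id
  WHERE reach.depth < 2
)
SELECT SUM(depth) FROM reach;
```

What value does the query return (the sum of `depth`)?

5

Base: id=4 (n26) at depth 0.
Iteration 1: rows with parent in {4} -> n22 (id 5, depth 1).
Iteration 2: rows with parent in {5} -> n38 (id 6, depth 2), n20 (id 7, depth 2).
Iteration 3: depth < 2 fails for all current rows; recursion stops.
SUM(depth) = 0 + 1 + 2 + 2 = 5.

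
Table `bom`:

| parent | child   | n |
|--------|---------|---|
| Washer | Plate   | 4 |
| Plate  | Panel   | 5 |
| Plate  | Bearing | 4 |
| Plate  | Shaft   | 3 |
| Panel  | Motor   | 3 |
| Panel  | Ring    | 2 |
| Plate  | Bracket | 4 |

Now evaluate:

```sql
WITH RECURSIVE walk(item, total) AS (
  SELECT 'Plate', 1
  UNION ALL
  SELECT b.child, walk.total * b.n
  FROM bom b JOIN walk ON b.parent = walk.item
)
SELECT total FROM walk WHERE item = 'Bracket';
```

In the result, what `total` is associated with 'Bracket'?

4

Base: (Plate, total=1).
Iteration 1: components of {Plate} -> Bearing = 1*4 = 4, Bracket = 1*4 = 4, Panel = 1*5 = 5, Shaft = 1*3 = 3.
Iteration 2: components of {Bearing,Bracket,Panel,Shaft} -> Motor = 5*3 = 15, Ring = 5*2 = 10.
Iteration 3: no further components; recursion stops.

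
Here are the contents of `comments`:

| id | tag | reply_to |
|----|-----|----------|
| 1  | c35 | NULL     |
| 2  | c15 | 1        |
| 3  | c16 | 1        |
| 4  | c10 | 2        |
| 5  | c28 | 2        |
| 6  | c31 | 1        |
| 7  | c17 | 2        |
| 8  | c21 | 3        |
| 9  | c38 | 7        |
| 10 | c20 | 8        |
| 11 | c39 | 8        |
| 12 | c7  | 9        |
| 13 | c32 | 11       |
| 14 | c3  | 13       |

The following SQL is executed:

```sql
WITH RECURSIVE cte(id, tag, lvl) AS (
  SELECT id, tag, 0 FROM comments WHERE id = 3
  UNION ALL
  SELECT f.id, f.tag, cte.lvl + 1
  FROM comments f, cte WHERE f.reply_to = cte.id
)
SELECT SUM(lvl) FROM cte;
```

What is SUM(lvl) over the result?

12

Base: id=3 (c16) at lvl 0.
Iteration 1: rows with reply_to in {3} -> c21 (id 8, lvl 1).
Iteration 2: rows with reply_to in {8} -> c20 (id 10, lvl 2), c39 (id 11, lvl 2).
Iteration 3: rows with reply_to in {10,11} -> c32 (id 13, lvl 3).
Iteration 4: rows with reply_to in {13} -> c3 (id 14, lvl 4).
Iteration 5: no rows with reply_to in {14}; recursion stops.
SUM(lvl) = 0 + 1 + 2 + 2 + 3 + 4 = 12.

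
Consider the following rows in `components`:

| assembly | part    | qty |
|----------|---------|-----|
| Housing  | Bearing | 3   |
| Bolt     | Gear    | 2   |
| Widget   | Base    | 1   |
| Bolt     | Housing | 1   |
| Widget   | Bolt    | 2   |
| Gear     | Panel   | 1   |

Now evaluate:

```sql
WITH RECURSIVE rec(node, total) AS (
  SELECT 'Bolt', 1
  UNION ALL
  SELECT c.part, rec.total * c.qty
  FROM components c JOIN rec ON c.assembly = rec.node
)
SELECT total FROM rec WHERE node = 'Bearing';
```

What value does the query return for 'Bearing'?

Base: (Bolt, total=1).
Iteration 1: components of {Bolt} -> Gear = 1*2 = 2, Housing = 1*1 = 1.
Iteration 2: components of {Gear,Housing} -> Bearing = 1*3 = 3, Panel = 2*1 = 2.
Iteration 3: no further components; recursion stops.

3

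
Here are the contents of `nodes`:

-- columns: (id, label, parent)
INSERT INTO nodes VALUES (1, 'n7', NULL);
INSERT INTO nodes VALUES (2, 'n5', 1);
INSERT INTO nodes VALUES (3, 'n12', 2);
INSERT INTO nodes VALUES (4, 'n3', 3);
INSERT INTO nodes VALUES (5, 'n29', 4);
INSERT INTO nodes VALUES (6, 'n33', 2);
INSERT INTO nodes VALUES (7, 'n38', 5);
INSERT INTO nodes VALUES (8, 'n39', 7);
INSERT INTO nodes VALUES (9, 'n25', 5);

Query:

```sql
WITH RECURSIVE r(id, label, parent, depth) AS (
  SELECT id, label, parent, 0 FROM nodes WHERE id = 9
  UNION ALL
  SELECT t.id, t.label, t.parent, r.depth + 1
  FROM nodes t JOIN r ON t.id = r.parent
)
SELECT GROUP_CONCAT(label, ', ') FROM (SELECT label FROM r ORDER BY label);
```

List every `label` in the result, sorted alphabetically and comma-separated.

n12, n25, n29, n3, n5, n7

Base: id=9 (n25), parent=5, depth 0.
Iteration 1: join on id=5 -> n29 (id 5, parent=4, depth 1).
Iteration 2: join on id=4 -> n3 (id 4, parent=3, depth 2).
Iteration 3: join on id=3 -> n12 (id 3, parent=2, depth 3).
Iteration 4: join on id=2 -> n5 (id 2, parent=1, depth 4).
Iteration 5: join on id=1 -> n7 (id 1, parent=NULL, depth 5).
Iteration 6: parent is NULL; no match; recursion stops.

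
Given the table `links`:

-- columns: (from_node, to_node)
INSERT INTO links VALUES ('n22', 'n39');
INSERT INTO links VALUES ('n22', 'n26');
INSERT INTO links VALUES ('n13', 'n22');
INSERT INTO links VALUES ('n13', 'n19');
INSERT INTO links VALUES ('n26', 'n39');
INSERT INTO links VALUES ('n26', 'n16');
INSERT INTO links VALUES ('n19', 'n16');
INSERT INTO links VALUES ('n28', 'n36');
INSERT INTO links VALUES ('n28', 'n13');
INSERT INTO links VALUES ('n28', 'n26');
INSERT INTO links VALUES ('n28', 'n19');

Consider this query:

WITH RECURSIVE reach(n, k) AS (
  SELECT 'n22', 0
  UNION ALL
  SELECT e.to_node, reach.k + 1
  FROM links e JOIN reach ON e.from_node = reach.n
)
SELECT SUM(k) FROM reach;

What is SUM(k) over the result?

Base: (n22, k=0).
Iteration 1: edges from {n22} -> (n26, k=1), (n39, k=1).
Iteration 2: edges from {n26,n39} -> (n16, k=2), (n39, k=2).
Iteration 3: no outgoing edges from {n16,n39}; recursion stops.
SUM(k) = 0 + 1 + 1 + 2 + 2 = 6.

6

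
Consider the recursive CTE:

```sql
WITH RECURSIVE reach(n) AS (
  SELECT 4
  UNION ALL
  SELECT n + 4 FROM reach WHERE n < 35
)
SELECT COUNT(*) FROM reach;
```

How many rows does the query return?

9

Base: n=4.
Iteration 1: 4 < 35 holds -> n = 4 + 4 = 8.
Iteration 2: 8 < 35 holds -> n = 8 + 4 = 12.
Iteration 3: 12 < 35 holds -> n = 12 + 4 = 16.
Iteration 4: 16 < 35 holds -> n = 16 + 4 = 20.
Iteration 5: 20 < 35 holds -> n = 20 + 4 = 24.
Iteration 6: 24 < 35 holds -> n = 24 + 4 = 28.
Iteration 7: 28 < 35 holds -> n = 28 + 4 = 32.
Iteration 8: 32 < 35 holds -> n = 32 + 4 = 36.
Iteration 9: 36 < 35 fails; recursion stops.
Total rows emitted: 9.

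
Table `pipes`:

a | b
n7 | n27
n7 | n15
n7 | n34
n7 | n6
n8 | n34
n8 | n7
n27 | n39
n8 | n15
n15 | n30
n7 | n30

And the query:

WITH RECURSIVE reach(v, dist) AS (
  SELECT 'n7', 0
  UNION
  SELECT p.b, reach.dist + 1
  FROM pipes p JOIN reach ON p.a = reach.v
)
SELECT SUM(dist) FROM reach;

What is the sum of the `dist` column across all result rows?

Base: (n7, dist=0).
Iteration 1: edges from {n7} -> (n15, dist=1), (n27, dist=1), (n30, dist=1), (n34, dist=1), (n6, dist=1).
Iteration 2: edges from {n15,n27,n30,n34,n6} -> (n30, dist=2), (n39, dist=2).
Iteration 3: no outgoing edges from {n30,n39}; recursion stops.
SUM(dist) = 0 + 1 + 1 + 1 + 1 + 1 + 2 + 2 = 9.

9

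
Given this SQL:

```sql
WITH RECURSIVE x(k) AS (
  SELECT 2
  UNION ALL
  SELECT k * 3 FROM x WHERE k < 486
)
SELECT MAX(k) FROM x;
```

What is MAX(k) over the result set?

486

Base: k=2.
Iteration 1: 2 < 486 holds -> k = 2 * 3 = 6.
Iteration 2: 6 < 486 holds -> k = 6 * 3 = 18.
Iteration 3: 18 < 486 holds -> k = 18 * 3 = 54.
Iteration 4: 54 < 486 holds -> k = 54 * 3 = 162.
Iteration 5: 162 < 486 holds -> k = 162 * 3 = 486.
Iteration 6: 486 < 486 fails; recursion stops.
k values: 2, 6, 18, 54, 162, 486; the maximum is 486.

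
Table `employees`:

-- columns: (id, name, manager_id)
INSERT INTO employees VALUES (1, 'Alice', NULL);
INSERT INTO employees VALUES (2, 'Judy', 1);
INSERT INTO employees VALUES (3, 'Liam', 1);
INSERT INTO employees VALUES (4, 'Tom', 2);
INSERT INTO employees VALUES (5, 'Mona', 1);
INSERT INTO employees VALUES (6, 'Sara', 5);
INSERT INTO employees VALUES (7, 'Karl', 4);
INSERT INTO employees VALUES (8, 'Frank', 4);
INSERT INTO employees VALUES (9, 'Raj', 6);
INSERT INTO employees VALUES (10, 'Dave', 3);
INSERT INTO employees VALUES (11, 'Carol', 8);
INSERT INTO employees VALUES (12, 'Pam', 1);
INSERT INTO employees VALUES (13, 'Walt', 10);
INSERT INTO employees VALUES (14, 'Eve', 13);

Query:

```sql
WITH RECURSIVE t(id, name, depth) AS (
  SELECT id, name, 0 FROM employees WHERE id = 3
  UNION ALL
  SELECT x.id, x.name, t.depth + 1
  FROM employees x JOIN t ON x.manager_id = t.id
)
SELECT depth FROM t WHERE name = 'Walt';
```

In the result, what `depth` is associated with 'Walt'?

2

Base: id=3 (Liam) at depth 0.
Iteration 1: rows with manager_id in {3} -> Dave (id 10, depth 1).
Iteration 2: rows with manager_id in {10} -> Walt (id 13, depth 2).
Iteration 3: rows with manager_id in {13} -> Eve (id 14, depth 3).
Iteration 4: no rows with manager_id in {14}; recursion stops.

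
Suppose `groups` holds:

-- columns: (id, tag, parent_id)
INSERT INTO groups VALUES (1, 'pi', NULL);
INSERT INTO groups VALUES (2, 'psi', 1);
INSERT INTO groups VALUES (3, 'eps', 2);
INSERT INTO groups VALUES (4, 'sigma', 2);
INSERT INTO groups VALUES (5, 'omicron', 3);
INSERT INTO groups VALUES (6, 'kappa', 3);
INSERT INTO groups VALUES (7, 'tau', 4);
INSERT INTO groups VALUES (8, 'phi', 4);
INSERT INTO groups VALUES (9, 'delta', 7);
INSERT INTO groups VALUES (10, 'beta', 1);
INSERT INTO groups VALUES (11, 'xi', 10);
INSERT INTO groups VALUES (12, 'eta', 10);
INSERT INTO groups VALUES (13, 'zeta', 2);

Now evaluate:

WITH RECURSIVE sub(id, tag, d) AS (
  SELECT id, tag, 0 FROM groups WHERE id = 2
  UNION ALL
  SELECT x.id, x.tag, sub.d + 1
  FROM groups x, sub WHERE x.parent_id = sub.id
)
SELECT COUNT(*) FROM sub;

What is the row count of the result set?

9

Base: id=2 (psi) at d 0.
Iteration 1: rows with parent_id in {2} -> eps (id 3, d 1), sigma (id 4, d 1), zeta (id 13, d 1).
Iteration 2: rows with parent_id in {3,4,13} -> omicron (id 5, d 2), kappa (id 6, d 2), tau (id 7, d 2), phi (id 8, d 2).
Iteration 3: rows with parent_id in {5,6,7,8} -> delta (id 9, d 3).
Iteration 4: no rows with parent_id in {9}; recursion stops.
Total rows emitted: 9.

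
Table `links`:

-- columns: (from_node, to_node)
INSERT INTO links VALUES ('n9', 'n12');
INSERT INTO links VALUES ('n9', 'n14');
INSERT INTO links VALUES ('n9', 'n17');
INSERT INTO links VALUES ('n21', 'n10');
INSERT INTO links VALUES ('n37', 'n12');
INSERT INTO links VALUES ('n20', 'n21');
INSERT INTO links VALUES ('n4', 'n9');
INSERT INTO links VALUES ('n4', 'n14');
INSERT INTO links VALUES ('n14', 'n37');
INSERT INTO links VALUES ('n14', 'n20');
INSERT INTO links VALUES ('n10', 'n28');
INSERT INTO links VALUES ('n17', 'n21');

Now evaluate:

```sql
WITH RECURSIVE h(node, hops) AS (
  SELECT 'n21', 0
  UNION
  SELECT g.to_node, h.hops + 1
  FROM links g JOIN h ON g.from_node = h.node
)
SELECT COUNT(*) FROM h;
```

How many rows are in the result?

Base: (n21, hops=0).
Iteration 1: edges from {n21} -> (n10, hops=1).
Iteration 2: edges from {n10} -> (n28, hops=2).
Iteration 3: no outgoing edges from {n28}; recursion stops.
Total rows emitted: 3.

3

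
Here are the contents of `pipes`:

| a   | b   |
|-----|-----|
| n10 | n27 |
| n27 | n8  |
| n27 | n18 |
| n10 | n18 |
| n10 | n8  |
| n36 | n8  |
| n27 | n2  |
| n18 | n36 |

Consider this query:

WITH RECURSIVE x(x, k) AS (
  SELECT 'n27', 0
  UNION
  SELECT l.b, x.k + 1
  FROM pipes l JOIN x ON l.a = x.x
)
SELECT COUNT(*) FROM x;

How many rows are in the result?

6

Base: (n27, k=0).
Iteration 1: edges from {n27} -> (n18, k=1), (n2, k=1), (n8, k=1).
Iteration 2: edges from {n18,n2,n8} -> (n36, k=2).
Iteration 3: edges from {n36} -> (n8, k=3).
Iteration 4: no outgoing edges from {n8}; recursion stops.
Total rows emitted: 6.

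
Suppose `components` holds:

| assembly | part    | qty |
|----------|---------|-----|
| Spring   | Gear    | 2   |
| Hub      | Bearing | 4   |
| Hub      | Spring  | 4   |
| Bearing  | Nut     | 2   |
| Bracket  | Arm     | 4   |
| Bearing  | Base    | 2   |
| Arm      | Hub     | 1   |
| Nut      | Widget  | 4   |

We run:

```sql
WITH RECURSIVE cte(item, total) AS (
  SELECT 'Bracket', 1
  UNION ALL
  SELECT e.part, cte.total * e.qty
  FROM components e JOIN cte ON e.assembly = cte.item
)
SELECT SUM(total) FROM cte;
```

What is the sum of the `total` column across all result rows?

265

Base: (Bracket, total=1).
Iteration 1: components of {Bracket} -> Arm = 1*4 = 4.
Iteration 2: components of {Arm} -> Hub = 4*1 = 4.
Iteration 3: components of {Hub} -> Bearing = 4*4 = 16, Spring = 4*4 = 16.
Iteration 4: components of {Bearing,Spring} -> Base = 16*2 = 32, Gear = 16*2 = 32, Nut = 16*2 = 32.
Iteration 5: components of {Base,Gear,Nut} -> Widget = 32*4 = 128.
Iteration 6: no further components; recursion stops.
SUM(total) = 1 + 4 + 4 + 16 + 16 + 32 + 32 + 32 + 128 = 265.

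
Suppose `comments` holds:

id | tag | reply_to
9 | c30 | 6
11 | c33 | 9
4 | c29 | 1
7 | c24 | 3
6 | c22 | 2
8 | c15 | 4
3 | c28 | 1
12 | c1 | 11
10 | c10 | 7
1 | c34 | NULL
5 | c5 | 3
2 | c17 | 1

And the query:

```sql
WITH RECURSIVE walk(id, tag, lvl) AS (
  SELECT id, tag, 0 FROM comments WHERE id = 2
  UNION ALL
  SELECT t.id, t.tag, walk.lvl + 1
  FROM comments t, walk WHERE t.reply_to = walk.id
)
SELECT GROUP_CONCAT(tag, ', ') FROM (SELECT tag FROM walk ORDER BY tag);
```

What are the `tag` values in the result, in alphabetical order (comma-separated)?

c1, c17, c22, c30, c33

Base: id=2 (c17) at lvl 0.
Iteration 1: rows with reply_to in {2} -> c22 (id 6, lvl 1).
Iteration 2: rows with reply_to in {6} -> c30 (id 9, lvl 2).
Iteration 3: rows with reply_to in {9} -> c33 (id 11, lvl 3).
Iteration 4: rows with reply_to in {11} -> c1 (id 12, lvl 4).
Iteration 5: no rows with reply_to in {12}; recursion stops.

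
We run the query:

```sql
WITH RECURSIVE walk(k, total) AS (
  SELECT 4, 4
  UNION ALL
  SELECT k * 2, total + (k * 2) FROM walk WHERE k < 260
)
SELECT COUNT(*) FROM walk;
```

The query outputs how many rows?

8

Base: k=4, total=4.
Iteration 1: 4 < 260 holds -> k = 4 * 2 = 8, total = 4 + 8 = 12.
Iteration 2: 8 < 260 holds -> k = 8 * 2 = 16, total = 12 + 16 = 28.
Iteration 3: 16 < 260 holds -> k = 16 * 2 = 32, total = 28 + 32 = 60.
Iteration 4: 32 < 260 holds -> k = 32 * 2 = 64, total = 60 + 64 = 124.
Iteration 5: 64 < 260 holds -> k = 64 * 2 = 128, total = 124 + 128 = 252.
Iteration 6: 128 < 260 holds -> k = 128 * 2 = 256, total = 252 + 256 = 508.
Iteration 7: 256 < 260 holds -> k = 256 * 2 = 512, total = 508 + 512 = 1020.
Iteration 8: 512 < 260 fails; recursion stops.
Total rows emitted: 8.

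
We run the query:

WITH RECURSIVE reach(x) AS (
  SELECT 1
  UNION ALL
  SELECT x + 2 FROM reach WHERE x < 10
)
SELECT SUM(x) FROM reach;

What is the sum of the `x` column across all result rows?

Base: x=1.
Iteration 1: 1 < 10 holds -> x = 1 + 2 = 3.
Iteration 2: 3 < 10 holds -> x = 3 + 2 = 5.
Iteration 3: 5 < 10 holds -> x = 5 + 2 = 7.
Iteration 4: 7 < 10 holds -> x = 7 + 2 = 9.
Iteration 5: 9 < 10 holds -> x = 9 + 2 = 11.
Iteration 6: 11 < 10 fails; recursion stops.
SUM(x) = 1 + 3 + 5 + 7 + 9 + 11 = 36.

36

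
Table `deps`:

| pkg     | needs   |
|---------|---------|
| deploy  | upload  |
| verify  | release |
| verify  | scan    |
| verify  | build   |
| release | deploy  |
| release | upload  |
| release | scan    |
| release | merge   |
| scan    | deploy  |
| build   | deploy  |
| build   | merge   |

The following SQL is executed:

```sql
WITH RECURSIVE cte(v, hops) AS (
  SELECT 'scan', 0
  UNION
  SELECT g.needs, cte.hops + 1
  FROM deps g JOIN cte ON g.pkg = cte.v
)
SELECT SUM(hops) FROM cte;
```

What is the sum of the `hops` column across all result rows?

3

Base: (scan, hops=0).
Iteration 1: edges from {scan} -> (deploy, hops=1).
Iteration 2: edges from {deploy} -> (upload, hops=2).
Iteration 3: no outgoing edges from {upload}; recursion stops.
SUM(hops) = 0 + 1 + 2 = 3.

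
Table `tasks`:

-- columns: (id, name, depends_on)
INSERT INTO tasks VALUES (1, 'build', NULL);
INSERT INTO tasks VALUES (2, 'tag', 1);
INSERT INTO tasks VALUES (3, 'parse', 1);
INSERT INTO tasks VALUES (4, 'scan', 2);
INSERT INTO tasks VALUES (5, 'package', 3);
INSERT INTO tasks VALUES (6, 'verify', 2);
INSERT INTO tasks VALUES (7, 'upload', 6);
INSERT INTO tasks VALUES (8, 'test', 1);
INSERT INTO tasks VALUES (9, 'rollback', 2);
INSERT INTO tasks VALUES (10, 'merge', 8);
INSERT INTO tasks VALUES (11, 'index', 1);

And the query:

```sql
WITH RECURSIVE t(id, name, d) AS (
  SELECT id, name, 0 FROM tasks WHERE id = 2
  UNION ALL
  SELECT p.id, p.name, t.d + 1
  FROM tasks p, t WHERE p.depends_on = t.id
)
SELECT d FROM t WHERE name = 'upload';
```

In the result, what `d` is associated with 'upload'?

Base: id=2 (tag) at d 0.
Iteration 1: rows with depends_on in {2} -> scan (id 4, d 1), verify (id 6, d 1), rollback (id 9, d 1).
Iteration 2: rows with depends_on in {4,6,9} -> upload (id 7, d 2).
Iteration 3: no rows with depends_on in {7}; recursion stops.

2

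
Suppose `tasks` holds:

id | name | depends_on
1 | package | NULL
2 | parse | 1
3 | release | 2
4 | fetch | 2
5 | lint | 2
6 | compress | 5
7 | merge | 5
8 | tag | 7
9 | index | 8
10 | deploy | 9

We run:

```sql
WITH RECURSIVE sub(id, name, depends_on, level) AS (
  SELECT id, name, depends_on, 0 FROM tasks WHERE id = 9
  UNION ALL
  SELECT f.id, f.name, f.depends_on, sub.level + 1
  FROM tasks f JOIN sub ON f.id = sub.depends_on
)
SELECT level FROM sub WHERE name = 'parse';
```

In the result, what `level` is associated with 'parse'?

Base: id=9 (index), depends_on=8, level 0.
Iteration 1: join on id=8 -> tag (id 8, depends_on=7, level 1).
Iteration 2: join on id=7 -> merge (id 7, depends_on=5, level 2).
Iteration 3: join on id=5 -> lint (id 5, depends_on=2, level 3).
Iteration 4: join on id=2 -> parse (id 2, depends_on=1, level 4).
Iteration 5: join on id=1 -> package (id 1, depends_on=NULL, level 5).
Iteration 6: depends_on is NULL; no match; recursion stops.

4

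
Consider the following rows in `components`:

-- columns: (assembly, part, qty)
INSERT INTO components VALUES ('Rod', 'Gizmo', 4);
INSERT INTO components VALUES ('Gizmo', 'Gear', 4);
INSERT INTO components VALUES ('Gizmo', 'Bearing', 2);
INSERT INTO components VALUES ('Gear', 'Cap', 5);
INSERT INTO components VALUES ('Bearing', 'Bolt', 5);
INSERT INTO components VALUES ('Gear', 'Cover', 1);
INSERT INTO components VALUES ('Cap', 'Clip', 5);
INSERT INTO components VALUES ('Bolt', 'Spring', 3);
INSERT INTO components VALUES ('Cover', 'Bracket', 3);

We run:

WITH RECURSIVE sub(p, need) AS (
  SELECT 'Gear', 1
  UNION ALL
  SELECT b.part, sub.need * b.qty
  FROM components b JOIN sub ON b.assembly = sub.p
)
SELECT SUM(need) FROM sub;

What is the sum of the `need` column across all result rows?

35

Base: (Gear, need=1).
Iteration 1: components of {Gear} -> Cap = 1*5 = 5, Cover = 1*1 = 1.
Iteration 2: components of {Cap,Cover} -> Bracket = 1*3 = 3, Clip = 5*5 = 25.
Iteration 3: no further components; recursion stops.
SUM(need) = 1 + 5 + 1 + 25 + 3 = 35.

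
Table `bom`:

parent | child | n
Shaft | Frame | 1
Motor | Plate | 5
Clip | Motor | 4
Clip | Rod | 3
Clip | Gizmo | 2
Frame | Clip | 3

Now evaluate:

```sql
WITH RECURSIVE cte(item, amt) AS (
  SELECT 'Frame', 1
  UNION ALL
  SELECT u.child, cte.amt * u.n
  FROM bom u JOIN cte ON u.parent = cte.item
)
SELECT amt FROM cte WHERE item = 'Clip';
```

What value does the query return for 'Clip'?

Base: (Frame, amt=1).
Iteration 1: components of {Frame} -> Clip = 1*3 = 3.
Iteration 2: components of {Clip} -> Gizmo = 3*2 = 6, Motor = 3*4 = 12, Rod = 3*3 = 9.
Iteration 3: components of {Gizmo,Motor,Rod} -> Plate = 12*5 = 60.
Iteration 4: no further components; recursion stops.

3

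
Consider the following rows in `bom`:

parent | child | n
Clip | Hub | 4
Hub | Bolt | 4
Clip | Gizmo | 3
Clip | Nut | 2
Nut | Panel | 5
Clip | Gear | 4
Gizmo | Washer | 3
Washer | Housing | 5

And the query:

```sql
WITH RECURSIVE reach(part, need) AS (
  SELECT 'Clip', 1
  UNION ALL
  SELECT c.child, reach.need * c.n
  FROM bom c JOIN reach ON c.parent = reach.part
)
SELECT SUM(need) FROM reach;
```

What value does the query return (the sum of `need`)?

Base: (Clip, need=1).
Iteration 1: components of {Clip} -> Gear = 1*4 = 4, Gizmo = 1*3 = 3, Hub = 1*4 = 4, Nut = 1*2 = 2.
Iteration 2: components of {Gear,Gizmo,Hub,Nut} -> Bolt = 4*4 = 16, Panel = 2*5 = 10, Washer = 3*3 = 9.
Iteration 3: components of {Bolt,Panel,Washer} -> Housing = 9*5 = 45.
Iteration 4: no further components; recursion stops.
SUM(need) = 1 + 4 + 3 + 2 + 4 + 16 + 9 + 10 + 45 = 94.

94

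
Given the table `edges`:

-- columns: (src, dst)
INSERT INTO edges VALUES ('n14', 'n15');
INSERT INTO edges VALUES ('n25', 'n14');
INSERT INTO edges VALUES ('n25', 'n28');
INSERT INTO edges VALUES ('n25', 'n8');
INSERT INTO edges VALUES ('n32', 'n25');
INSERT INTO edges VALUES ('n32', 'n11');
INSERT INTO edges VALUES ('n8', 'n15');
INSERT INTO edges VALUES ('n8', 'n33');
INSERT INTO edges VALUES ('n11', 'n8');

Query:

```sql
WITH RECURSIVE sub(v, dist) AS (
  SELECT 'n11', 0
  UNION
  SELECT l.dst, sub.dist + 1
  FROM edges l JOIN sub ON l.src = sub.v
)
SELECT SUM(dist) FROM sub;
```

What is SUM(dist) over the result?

Base: (n11, dist=0).
Iteration 1: edges from {n11} -> (n8, dist=1).
Iteration 2: edges from {n8} -> (n15, dist=2), (n33, dist=2).
Iteration 3: no outgoing edges from {n15,n33}; recursion stops.
SUM(dist) = 0 + 1 + 2 + 2 = 5.

5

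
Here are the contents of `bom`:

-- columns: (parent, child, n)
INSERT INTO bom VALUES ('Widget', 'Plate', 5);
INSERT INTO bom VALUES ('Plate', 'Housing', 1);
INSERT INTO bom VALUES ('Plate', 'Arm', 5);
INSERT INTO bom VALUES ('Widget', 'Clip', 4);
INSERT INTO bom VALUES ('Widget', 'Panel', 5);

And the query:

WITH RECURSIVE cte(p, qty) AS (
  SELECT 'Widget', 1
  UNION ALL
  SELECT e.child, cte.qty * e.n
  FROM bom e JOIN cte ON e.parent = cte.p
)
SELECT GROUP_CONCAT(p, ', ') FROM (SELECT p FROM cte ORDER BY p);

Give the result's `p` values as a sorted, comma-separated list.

Arm, Clip, Housing, Panel, Plate, Widget

Base: (Widget, qty=1).
Iteration 1: components of {Widget} -> Clip = 1*4 = 4, Panel = 1*5 = 5, Plate = 1*5 = 5.
Iteration 2: components of {Clip,Panel,Plate} -> Arm = 5*5 = 25, Housing = 5*1 = 5.
Iteration 3: no further components; recursion stops.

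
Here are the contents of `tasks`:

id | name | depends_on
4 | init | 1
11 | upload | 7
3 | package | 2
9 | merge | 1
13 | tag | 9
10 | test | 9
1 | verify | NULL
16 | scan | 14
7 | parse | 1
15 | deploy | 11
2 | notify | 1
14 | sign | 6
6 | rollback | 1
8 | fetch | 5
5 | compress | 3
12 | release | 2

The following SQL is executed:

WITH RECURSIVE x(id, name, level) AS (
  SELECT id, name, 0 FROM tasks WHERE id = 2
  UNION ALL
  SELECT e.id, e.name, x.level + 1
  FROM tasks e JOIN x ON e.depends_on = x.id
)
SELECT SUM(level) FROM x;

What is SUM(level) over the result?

Base: id=2 (notify) at level 0.
Iteration 1: rows with depends_on in {2} -> package (id 3, level 1), release (id 12, level 1).
Iteration 2: rows with depends_on in {3,12} -> compress (id 5, level 2).
Iteration 3: rows with depends_on in {5} -> fetch (id 8, level 3).
Iteration 4: no rows with depends_on in {8}; recursion stops.
SUM(level) = 0 + 1 + 1 + 2 + 3 = 7.

7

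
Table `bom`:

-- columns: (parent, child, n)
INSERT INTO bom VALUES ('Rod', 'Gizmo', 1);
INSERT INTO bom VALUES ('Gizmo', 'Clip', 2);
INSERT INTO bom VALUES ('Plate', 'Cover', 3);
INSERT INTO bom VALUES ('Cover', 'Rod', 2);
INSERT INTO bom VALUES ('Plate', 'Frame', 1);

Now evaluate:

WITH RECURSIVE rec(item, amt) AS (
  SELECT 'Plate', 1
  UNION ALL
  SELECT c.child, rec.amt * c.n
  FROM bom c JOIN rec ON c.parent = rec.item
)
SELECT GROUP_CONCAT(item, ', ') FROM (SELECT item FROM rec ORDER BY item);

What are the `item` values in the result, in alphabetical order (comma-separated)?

Base: (Plate, amt=1).
Iteration 1: components of {Plate} -> Cover = 1*3 = 3, Frame = 1*1 = 1.
Iteration 2: components of {Cover,Frame} -> Rod = 3*2 = 6.
Iteration 3: components of {Rod} -> Gizmo = 6*1 = 6.
Iteration 4: components of {Gizmo} -> Clip = 6*2 = 12.
Iteration 5: no further components; recursion stops.

Clip, Cover, Frame, Gizmo, Plate, Rod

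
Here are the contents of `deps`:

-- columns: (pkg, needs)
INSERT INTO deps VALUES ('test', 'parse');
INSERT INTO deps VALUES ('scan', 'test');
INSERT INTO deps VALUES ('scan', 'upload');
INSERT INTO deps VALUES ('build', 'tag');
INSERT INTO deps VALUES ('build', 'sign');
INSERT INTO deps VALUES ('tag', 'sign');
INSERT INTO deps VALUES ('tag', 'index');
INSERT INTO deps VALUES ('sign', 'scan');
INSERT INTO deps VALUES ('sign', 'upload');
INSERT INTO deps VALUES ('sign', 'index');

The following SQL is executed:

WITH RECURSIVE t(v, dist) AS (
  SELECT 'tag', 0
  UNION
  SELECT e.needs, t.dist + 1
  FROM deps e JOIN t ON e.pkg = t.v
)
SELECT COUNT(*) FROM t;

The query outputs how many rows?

9

Base: (tag, dist=0).
Iteration 1: edges from {tag} -> (index, dist=1), (sign, dist=1).
Iteration 2: edges from {index,sign} -> (index, dist=2), (scan, dist=2), (upload, dist=2).
Iteration 3: edges from {index,scan,upload} -> (test, dist=3), (upload, dist=3).
Iteration 4: edges from {test,upload} -> (parse, dist=4).
Iteration 5: no outgoing edges from {parse}; recursion stops.
Total rows emitted: 9.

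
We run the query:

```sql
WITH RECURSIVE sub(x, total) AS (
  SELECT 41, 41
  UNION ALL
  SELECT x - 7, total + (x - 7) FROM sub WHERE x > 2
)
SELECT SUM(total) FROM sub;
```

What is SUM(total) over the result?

756

Base: x=41, total=41.
Iteration 1: 41 > 2 holds -> x = 41 - 7 = 34, total = 41 + 34 = 75.
Iteration 2: 34 > 2 holds -> x = 34 - 7 = 27, total = 75 + 27 = 102.
Iteration 3: 27 > 2 holds -> x = 27 - 7 = 20, total = 102 + 20 = 122.
Iteration 4: 20 > 2 holds -> x = 20 - 7 = 13, total = 122 + 13 = 135.
Iteration 5: 13 > 2 holds -> x = 13 - 7 = 6, total = 135 + 6 = 141.
Iteration 6: 6 > 2 holds -> x = 6 - 7 = -1, total = 141 + -1 = 140.
Iteration 7: -1 > 2 fails; recursion stops.
SUM(total) = 41 + 75 + 102 + 122 + 135 + 141 + 140 = 756.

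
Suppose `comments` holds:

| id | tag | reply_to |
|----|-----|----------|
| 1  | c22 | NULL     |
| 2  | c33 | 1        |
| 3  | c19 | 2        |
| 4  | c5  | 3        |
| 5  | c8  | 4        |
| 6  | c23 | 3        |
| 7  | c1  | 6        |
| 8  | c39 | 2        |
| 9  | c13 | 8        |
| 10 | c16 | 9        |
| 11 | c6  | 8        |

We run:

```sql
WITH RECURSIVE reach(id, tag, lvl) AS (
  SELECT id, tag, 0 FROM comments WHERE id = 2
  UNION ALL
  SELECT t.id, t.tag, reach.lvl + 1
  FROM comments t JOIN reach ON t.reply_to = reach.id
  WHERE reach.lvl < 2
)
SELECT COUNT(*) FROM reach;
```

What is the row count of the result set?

7

Base: id=2 (c33) at lvl 0.
Iteration 1: rows with reply_to in {2} -> c19 (id 3, lvl 1), c39 (id 8, lvl 1).
Iteration 2: rows with reply_to in {3,8} -> c5 (id 4, lvl 2), c23 (id 6, lvl 2), c13 (id 9, lvl 2), c6 (id 11, lvl 2).
Iteration 3: lvl < 2 fails for all current rows; recursion stops.
Total rows emitted: 7.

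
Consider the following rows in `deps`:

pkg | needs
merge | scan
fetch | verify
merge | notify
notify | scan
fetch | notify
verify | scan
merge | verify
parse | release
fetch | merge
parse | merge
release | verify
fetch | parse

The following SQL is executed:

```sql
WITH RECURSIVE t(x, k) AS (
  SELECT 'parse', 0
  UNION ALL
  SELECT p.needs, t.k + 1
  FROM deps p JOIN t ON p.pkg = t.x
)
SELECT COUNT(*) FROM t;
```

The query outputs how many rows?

Base: (parse, k=0).
Iteration 1: edges from {parse} -> (merge, k=1), (release, k=1).
Iteration 2: edges from {merge,release} -> (notify, k=2), (scan, k=2), (verify, k=2) x2. [UNION ALL keeps all 4 new rows, including repeats]
Iteration 3: edges from {notify,scan,verify} -> (scan, k=3) x3. [UNION ALL keeps all 3 new rows, including repeats]
Iteration 4: no outgoing edges from {scan}; recursion stops.
Total rows emitted: 10.

10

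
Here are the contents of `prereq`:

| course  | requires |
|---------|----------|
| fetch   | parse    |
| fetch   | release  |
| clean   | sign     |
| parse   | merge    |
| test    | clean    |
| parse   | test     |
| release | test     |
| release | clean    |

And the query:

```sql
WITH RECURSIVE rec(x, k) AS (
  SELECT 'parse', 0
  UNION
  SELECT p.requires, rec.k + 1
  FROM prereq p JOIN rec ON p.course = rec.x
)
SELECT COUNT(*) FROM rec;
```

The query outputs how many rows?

Base: (parse, k=0).
Iteration 1: edges from {parse} -> (merge, k=1), (test, k=1).
Iteration 2: edges from {merge,test} -> (clean, k=2).
Iteration 3: edges from {clean} -> (sign, k=3).
Iteration 4: no outgoing edges from {sign}; recursion stops.
Total rows emitted: 5.

5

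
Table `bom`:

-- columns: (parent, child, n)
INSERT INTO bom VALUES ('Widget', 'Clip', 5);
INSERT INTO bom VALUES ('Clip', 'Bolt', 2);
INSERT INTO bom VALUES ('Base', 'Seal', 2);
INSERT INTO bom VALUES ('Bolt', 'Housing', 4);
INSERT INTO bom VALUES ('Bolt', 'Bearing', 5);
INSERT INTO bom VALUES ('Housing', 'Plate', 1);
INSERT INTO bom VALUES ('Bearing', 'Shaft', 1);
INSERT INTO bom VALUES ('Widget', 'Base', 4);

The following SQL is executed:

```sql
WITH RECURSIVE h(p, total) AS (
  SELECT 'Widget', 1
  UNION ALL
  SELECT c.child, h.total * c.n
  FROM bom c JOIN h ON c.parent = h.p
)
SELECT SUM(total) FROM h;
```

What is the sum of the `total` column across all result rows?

208

Base: (Widget, total=1).
Iteration 1: components of {Widget} -> Base = 1*4 = 4, Clip = 1*5 = 5.
Iteration 2: components of {Base,Clip} -> Bolt = 5*2 = 10, Seal = 4*2 = 8.
Iteration 3: components of {Bolt,Seal} -> Bearing = 10*5 = 50, Housing = 10*4 = 40.
Iteration 4: components of {Bearing,Housing} -> Plate = 40*1 = 40, Shaft = 50*1 = 50.
Iteration 5: no further components; recursion stops.
SUM(total) = 1 + 5 + 4 + 10 + 8 + 50 + 40 + 50 + 40 = 208.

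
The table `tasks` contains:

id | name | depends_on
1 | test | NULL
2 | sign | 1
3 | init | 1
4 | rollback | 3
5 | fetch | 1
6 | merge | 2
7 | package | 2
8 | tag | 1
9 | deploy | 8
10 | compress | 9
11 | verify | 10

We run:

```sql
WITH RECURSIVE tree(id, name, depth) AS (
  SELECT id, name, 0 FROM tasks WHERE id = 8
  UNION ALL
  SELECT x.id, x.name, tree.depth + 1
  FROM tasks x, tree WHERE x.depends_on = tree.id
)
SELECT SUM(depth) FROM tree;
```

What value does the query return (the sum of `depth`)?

Base: id=8 (tag) at depth 0.
Iteration 1: rows with depends_on in {8} -> deploy (id 9, depth 1).
Iteration 2: rows with depends_on in {9} -> compress (id 10, depth 2).
Iteration 3: rows with depends_on in {10} -> verify (id 11, depth 3).
Iteration 4: no rows with depends_on in {11}; recursion stops.
SUM(depth) = 0 + 1 + 2 + 3 = 6.

6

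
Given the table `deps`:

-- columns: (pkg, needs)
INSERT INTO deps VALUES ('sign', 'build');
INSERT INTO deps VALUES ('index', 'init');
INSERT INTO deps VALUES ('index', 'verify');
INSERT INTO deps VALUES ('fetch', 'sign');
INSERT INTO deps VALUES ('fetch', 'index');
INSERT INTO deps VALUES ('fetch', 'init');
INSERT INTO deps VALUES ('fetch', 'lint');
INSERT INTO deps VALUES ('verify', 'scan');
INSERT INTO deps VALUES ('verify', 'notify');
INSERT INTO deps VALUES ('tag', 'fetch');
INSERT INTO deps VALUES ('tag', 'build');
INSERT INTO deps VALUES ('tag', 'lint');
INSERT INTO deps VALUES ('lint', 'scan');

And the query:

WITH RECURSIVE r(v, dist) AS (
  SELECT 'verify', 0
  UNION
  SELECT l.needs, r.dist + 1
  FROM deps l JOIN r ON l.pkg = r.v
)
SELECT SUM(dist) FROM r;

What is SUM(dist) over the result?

2

Base: (verify, dist=0).
Iteration 1: edges from {verify} -> (notify, dist=1), (scan, dist=1).
Iteration 2: no outgoing edges from {notify,scan}; recursion stops.
SUM(dist) = 0 + 1 + 1 = 2.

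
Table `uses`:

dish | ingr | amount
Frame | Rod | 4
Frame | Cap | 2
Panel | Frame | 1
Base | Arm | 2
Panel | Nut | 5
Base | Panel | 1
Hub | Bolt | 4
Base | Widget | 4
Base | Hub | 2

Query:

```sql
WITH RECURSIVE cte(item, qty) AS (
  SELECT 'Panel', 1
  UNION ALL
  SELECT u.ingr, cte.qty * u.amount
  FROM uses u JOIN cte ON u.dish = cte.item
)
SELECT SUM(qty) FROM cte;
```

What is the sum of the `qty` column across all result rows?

13

Base: (Panel, qty=1).
Iteration 1: components of {Panel} -> Frame = 1*1 = 1, Nut = 1*5 = 5.
Iteration 2: components of {Frame,Nut} -> Cap = 1*2 = 2, Rod = 1*4 = 4.
Iteration 3: no further components; recursion stops.
SUM(qty) = 1 + 5 + 1 + 4 + 2 = 13.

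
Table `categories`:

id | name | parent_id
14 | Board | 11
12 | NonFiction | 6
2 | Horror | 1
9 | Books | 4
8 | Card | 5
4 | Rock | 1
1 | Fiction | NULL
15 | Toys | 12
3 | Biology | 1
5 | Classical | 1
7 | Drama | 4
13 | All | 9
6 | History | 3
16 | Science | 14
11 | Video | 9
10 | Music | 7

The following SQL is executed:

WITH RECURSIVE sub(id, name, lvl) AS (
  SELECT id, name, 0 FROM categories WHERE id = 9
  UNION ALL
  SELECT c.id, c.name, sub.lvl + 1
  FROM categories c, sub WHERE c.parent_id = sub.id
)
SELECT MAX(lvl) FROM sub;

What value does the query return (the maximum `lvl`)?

Base: id=9 (Books) at lvl 0.
Iteration 1: rows with parent_id in {9} -> Video (id 11, lvl 1), All (id 13, lvl 1).
Iteration 2: rows with parent_id in {11,13} -> Board (id 14, lvl 2).
Iteration 3: rows with parent_id in {14} -> Science (id 16, lvl 3).
Iteration 4: no rows with parent_id in {16}; recursion stops.
lvl values: 0, 1, 1, 2, 3; the maximum is 3.

3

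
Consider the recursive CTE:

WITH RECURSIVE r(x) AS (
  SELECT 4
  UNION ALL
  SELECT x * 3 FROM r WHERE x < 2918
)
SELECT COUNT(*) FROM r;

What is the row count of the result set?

8

Base: x=4.
Iteration 1: 4 < 2918 holds -> x = 4 * 3 = 12.
Iteration 2: 12 < 2918 holds -> x = 12 * 3 = 36.
Iteration 3: 36 < 2918 holds -> x = 36 * 3 = 108.
Iteration 4: 108 < 2918 holds -> x = 108 * 3 = 324.
Iteration 5: 324 < 2918 holds -> x = 324 * 3 = 972.
Iteration 6: 972 < 2918 holds -> x = 972 * 3 = 2916.
Iteration 7: 2916 < 2918 holds -> x = 2916 * 3 = 8748.
Iteration 8: 8748 < 2918 fails; recursion stops.
Total rows emitted: 8.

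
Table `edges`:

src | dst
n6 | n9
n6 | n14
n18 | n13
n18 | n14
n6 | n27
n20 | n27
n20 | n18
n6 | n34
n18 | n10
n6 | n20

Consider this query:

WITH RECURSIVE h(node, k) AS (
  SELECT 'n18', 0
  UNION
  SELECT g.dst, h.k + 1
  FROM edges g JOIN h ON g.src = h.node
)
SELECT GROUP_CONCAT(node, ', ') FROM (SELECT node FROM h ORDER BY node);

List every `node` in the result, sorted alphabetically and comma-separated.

Base: (n18, k=0).
Iteration 1: edges from {n18} -> (n10, k=1), (n13, k=1), (n14, k=1).
Iteration 2: no outgoing edges from {n10,n13,n14}; recursion stops.

n10, n13, n14, n18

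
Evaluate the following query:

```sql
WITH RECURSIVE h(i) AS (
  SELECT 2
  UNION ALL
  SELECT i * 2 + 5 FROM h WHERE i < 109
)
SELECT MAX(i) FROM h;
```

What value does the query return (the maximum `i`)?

219

Base: i=2.
Iteration 1: 2 < 109 holds -> i = 2 * 2 + 5 = 9.
Iteration 2: 9 < 109 holds -> i = 9 * 2 + 5 = 23.
Iteration 3: 23 < 109 holds -> i = 23 * 2 + 5 = 51.
Iteration 4: 51 < 109 holds -> i = 51 * 2 + 5 = 107.
Iteration 5: 107 < 109 holds -> i = 107 * 2 + 5 = 219.
Iteration 6: 219 < 109 fails; recursion stops.
i values: 2, 9, 23, 51, 107, 219; the maximum is 219.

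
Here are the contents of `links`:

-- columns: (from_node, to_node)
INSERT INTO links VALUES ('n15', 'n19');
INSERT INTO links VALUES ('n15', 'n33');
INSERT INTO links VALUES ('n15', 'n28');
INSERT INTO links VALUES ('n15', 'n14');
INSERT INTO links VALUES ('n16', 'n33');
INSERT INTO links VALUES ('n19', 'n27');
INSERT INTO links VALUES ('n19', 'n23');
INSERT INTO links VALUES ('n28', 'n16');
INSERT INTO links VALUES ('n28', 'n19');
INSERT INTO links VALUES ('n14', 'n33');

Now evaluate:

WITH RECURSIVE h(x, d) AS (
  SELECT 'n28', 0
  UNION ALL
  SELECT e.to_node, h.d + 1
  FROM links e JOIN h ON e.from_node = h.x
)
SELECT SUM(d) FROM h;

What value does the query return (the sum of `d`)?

8

Base: (n28, d=0).
Iteration 1: edges from {n28} -> (n16, d=1), (n19, d=1).
Iteration 2: edges from {n16,n19} -> (n23, d=2), (n27, d=2), (n33, d=2).
Iteration 3: no outgoing edges from {n23,n27,n33}; recursion stops.
SUM(d) = 0 + 1 + 1 + 2 + 2 + 2 = 8.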